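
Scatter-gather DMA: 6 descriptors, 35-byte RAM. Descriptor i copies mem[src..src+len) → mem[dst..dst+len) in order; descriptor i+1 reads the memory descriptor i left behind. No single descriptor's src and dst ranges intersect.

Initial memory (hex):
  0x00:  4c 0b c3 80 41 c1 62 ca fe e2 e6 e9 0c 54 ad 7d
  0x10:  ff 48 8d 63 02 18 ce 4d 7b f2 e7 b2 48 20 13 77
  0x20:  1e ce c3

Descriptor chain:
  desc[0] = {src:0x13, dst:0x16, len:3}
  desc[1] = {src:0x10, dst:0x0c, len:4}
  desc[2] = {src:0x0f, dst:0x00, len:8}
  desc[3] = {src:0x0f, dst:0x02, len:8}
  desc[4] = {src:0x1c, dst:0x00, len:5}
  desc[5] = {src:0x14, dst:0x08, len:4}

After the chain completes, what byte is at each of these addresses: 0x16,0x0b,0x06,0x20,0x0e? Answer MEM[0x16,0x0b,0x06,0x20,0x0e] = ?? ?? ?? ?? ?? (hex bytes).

  after D0: wrote 3B at 0x16 = 630218
  after D1: wrote 4B at 0x0c = ff488d63
  after D2: wrote 8B at 0x00 = 63ff488d63021863
  after D3: wrote 8B at 0x02 = 63ff488d63021863
  after D4: wrote 5B at 0x00 = 482013771e
  after D5: wrote 4B at 0x08 = 02186302
query mem[0x16]=0x63, mem[0x0b]=0x02, mem[0x06]=0x63, mem[0x20]=0x1e, mem[0x0e]=0x8d

MEM[0x16,0x0b,0x06,0x20,0x0e] = 63 02 63 1e 8d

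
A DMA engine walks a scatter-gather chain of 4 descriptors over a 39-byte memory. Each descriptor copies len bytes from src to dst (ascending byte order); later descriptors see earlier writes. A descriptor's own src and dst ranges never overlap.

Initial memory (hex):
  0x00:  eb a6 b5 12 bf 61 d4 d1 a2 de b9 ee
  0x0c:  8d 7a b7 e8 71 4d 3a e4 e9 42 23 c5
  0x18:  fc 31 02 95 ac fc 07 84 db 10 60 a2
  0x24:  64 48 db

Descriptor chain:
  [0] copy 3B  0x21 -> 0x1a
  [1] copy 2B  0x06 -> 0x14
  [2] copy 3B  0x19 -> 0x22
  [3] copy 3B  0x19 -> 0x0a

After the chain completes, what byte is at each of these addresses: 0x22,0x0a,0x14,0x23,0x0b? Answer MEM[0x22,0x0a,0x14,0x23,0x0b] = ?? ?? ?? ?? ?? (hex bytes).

[0] 0x21->0x1a len=3 : 10 60 a2
[1] 0x06->0x14 len=2 : d4 d1
[2] 0x19->0x22 len=3 : 31 10 60
[3] 0x19->0x0a len=3 : 31 10 60
query mem[0x22]=0x31, mem[0x0a]=0x31, mem[0x14]=0xd4, mem[0x23]=0x10, mem[0x0b]=0x10

MEM[0x22,0x0a,0x14,0x23,0x0b] = 31 31 d4 10 10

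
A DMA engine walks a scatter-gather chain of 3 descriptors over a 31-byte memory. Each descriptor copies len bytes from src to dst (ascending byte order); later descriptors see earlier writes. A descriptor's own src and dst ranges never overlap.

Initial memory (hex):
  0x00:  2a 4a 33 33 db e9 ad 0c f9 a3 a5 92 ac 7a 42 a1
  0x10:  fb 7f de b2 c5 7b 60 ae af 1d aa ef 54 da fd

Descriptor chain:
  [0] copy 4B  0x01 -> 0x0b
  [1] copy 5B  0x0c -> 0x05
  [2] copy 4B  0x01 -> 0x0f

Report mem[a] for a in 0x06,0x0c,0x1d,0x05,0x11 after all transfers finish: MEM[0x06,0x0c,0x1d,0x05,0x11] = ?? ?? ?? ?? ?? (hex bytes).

D0: mem[0x0b..0x0e] <- [4a 33 33 db]
D1: mem[0x05..0x09] <- [33 33 db a1 fb]
D2: mem[0x0f..0x12] <- [4a 33 33 db]
query mem[0x06]=0x33, mem[0x0c]=0x33, mem[0x1d]=0xda, mem[0x05]=0x33, mem[0x11]=0x33

MEM[0x06,0x0c,0x1d,0x05,0x11] = 33 33 da 33 33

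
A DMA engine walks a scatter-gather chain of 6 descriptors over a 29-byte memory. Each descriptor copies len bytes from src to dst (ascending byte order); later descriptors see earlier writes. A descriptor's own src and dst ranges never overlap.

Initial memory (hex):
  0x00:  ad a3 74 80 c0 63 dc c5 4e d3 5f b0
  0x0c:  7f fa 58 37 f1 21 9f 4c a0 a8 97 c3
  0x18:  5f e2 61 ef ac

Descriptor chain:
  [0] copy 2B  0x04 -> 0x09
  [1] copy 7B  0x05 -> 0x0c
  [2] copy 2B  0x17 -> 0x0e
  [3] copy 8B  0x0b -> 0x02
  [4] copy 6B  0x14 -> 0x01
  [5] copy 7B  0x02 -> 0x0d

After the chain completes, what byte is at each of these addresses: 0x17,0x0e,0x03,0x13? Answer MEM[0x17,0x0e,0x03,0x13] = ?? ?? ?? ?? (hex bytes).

  after D0: wrote 2B at 0x09 = c063
  after D1: wrote 7B at 0x0c = 63dcc54ec063b0
  after D2: wrote 2B at 0x0e = c35f
  after D3: wrote 8B at 0x02 = b063dcc35fc063b0
  after D4: wrote 6B at 0x01 = a0a897c35fe2
  after D5: wrote 7B at 0x0d = a897c35fe2c063
query mem[0x17]=0xc3, mem[0x0e]=0x97, mem[0x03]=0x97, mem[0x13]=0x63

MEM[0x17,0x0e,0x03,0x13] = c3 97 97 63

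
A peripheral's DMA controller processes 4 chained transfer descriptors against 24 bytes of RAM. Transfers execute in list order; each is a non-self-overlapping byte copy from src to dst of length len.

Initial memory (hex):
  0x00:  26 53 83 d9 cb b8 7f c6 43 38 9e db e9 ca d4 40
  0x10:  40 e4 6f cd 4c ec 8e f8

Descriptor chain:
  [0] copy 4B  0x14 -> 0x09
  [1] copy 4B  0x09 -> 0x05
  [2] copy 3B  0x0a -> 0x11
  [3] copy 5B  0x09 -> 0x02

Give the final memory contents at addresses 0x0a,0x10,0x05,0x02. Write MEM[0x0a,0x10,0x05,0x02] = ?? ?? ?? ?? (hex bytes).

D0: mem[0x09..0x0c] <- [4c ec 8e f8]
D1: mem[0x05..0x08] <- [4c ec 8e f8]
D2: mem[0x11..0x13] <- [ec 8e f8]
D3: mem[0x02..0x06] <- [4c ec 8e f8 ca]
query mem[0x0a]=0xec, mem[0x10]=0x40, mem[0x05]=0xf8, mem[0x02]=0x4c

MEM[0x0a,0x10,0x05,0x02] = ec 40 f8 4c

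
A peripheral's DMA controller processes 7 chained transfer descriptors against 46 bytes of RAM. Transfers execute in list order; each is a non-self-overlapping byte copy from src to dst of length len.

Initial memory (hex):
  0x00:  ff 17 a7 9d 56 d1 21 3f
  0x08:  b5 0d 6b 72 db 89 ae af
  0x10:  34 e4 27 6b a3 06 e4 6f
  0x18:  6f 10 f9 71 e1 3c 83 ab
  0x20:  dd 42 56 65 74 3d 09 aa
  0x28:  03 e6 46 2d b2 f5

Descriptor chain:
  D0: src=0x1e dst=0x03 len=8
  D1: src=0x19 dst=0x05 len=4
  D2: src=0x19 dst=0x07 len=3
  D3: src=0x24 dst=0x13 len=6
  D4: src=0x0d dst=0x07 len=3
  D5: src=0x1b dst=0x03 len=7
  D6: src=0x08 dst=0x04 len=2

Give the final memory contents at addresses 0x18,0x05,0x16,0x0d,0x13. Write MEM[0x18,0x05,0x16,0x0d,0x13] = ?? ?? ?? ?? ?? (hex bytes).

MEM[0x18,0x05,0x16,0x0d,0x13] = e6 42 aa 89 74

#0 dst[0x03+8] := {0x83,0xab,0xdd,0x42,0x56,0x65,0x74,0x3d}
#1 dst[0x05+4] := {0x10,0xf9,0x71,0xe1}
#2 dst[0x07+3] := {0x10,0xf9,0x71}
#3 dst[0x13+6] := {0x74,0x3d,0x09,0xaa,0x03,0xe6}
#4 dst[0x07+3] := {0x89,0xae,0xaf}
#5 dst[0x03+7] := {0x71,0xe1,0x3c,0x83,0xab,0xdd,0x42}
#6 dst[0x04+2] := {0xdd,0x42}
query mem[0x18]=0xe6, mem[0x05]=0x42, mem[0x16]=0xaa, mem[0x0d]=0x89, mem[0x13]=0x74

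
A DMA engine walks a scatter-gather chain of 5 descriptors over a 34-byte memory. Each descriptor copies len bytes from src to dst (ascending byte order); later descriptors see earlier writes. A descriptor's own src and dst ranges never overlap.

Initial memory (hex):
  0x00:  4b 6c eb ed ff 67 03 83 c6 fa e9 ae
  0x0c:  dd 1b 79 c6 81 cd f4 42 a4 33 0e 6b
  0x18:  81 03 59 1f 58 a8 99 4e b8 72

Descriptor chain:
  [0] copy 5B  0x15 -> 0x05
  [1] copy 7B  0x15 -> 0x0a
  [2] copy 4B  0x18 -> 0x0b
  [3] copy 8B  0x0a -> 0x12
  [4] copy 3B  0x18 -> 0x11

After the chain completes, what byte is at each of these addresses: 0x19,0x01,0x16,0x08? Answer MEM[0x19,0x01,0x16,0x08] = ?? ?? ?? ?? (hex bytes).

[0] 0x15->0x05 len=5 : 33 0e 6b 81 03
[1] 0x15->0x0a len=7 : 33 0e 6b 81 03 59 1f
[2] 0x18->0x0b len=4 : 81 03 59 1f
[3] 0x0a->0x12 len=8 : 33 81 03 59 1f 59 1f cd
[4] 0x18->0x11 len=3 : 1f cd 59
query mem[0x19]=0xcd, mem[0x01]=0x6c, mem[0x16]=0x1f, mem[0x08]=0x81

MEM[0x19,0x01,0x16,0x08] = cd 6c 1f 81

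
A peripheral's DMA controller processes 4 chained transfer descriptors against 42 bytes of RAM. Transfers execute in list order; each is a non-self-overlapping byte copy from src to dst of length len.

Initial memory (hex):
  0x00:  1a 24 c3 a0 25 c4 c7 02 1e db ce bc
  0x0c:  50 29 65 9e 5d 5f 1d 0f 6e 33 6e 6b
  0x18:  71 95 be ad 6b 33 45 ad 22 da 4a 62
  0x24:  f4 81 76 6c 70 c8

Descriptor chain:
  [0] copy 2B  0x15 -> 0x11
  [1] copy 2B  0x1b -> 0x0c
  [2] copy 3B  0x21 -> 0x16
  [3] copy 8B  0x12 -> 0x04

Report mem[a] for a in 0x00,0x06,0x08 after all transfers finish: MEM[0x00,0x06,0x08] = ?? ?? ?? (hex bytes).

D0: mem[0x11..0x12] <- [33 6e]
D1: mem[0x0c..0x0d] <- [ad 6b]
D2: mem[0x16..0x18] <- [da 4a 62]
D3: mem[0x04..0x0b] <- [6e 0f 6e 33 da 4a 62 95]
query mem[0x00]=0x1a, mem[0x06]=0x6e, mem[0x08]=0xda

MEM[0x00,0x06,0x08] = 1a 6e da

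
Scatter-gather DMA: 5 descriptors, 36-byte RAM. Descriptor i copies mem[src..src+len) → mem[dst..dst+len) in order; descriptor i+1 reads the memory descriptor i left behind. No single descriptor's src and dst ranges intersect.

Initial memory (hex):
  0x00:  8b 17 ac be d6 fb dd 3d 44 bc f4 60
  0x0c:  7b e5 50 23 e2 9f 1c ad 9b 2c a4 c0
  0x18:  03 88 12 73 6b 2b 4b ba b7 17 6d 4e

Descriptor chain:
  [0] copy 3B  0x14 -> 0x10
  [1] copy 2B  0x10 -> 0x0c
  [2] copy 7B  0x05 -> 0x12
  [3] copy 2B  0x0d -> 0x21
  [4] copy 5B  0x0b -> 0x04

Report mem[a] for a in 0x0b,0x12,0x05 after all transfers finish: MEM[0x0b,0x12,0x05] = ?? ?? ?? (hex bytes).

MEM[0x0b,0x12,0x05] = 60 fb 9b

D0: mem[0x10..0x12] <- [9b 2c a4]
D1: mem[0x0c..0x0d] <- [9b 2c]
D2: mem[0x12..0x18] <- [fb dd 3d 44 bc f4 60]
D3: mem[0x21..0x22] <- [2c 50]
D4: mem[0x04..0x08] <- [60 9b 2c 50 23]
query mem[0x0b]=0x60, mem[0x12]=0xfb, mem[0x05]=0x9b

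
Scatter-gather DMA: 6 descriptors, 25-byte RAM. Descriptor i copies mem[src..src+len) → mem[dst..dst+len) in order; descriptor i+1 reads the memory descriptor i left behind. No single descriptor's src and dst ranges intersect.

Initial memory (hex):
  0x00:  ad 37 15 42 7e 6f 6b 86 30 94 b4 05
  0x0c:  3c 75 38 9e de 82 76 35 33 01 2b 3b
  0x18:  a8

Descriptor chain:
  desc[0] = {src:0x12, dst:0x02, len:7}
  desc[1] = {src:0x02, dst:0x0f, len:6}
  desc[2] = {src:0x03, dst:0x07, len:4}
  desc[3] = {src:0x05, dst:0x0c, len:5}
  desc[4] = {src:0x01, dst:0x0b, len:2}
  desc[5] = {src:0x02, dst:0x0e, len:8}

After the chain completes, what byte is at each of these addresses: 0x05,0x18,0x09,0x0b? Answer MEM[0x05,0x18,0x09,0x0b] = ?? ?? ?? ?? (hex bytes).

D0: mem[0x02..0x08] <- [76 35 33 01 2b 3b a8]
D1: mem[0x0f..0x14] <- [76 35 33 01 2b 3b]
D2: mem[0x07..0x0a] <- [35 33 01 2b]
D3: mem[0x0c..0x10] <- [01 2b 35 33 01]
D4: mem[0x0b..0x0c] <- [37 76]
D5: mem[0x0e..0x15] <- [76 35 33 01 2b 35 33 01]
query mem[0x05]=0x01, mem[0x18]=0xa8, mem[0x09]=0x01, mem[0x0b]=0x37

MEM[0x05,0x18,0x09,0x0b] = 01 a8 01 37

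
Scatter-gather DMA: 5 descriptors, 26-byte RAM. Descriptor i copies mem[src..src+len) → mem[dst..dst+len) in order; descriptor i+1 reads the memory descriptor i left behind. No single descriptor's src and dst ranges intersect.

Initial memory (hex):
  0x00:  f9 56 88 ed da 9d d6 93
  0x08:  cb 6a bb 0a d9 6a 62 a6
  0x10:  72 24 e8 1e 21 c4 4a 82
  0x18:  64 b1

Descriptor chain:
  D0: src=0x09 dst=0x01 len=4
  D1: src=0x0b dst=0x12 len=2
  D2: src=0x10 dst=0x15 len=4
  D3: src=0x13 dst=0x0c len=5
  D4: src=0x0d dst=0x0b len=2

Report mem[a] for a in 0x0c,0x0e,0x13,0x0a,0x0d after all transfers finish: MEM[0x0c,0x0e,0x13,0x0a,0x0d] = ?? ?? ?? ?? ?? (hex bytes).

  after D0: wrote 4B at 0x01 = 6abb0ad9
  after D1: wrote 2B at 0x12 = 0ad9
  after D2: wrote 4B at 0x15 = 72240ad9
  after D3: wrote 5B at 0x0c = d92172240a
  after D4: wrote 2B at 0x0b = 2172
query mem[0x0c]=0x72, mem[0x0e]=0x72, mem[0x13]=0xd9, mem[0x0a]=0xbb, mem[0x0d]=0x21

MEM[0x0c,0x0e,0x13,0x0a,0x0d] = 72 72 d9 bb 21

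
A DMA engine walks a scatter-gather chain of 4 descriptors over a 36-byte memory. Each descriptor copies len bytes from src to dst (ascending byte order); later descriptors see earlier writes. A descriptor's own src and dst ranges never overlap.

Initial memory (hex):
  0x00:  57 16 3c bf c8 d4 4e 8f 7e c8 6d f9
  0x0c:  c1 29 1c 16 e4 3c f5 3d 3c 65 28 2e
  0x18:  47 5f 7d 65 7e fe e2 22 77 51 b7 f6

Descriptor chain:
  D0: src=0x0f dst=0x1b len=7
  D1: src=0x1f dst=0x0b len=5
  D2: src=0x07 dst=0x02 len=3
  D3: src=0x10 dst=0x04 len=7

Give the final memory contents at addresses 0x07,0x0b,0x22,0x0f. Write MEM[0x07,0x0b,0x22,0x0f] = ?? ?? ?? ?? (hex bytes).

  after D0: wrote 7B at 0x1b = 16e43cf53d3c65
  after D1: wrote 5B at 0x0b = 3d3c65b7f6
  after D2: wrote 3B at 0x02 = 8f7ec8
  after D3: wrote 7B at 0x04 = e43cf53d3c6528
query mem[0x07]=0x3d, mem[0x0b]=0x3d, mem[0x22]=0xb7, mem[0x0f]=0xf6

MEM[0x07,0x0b,0x22,0x0f] = 3d 3d b7 f6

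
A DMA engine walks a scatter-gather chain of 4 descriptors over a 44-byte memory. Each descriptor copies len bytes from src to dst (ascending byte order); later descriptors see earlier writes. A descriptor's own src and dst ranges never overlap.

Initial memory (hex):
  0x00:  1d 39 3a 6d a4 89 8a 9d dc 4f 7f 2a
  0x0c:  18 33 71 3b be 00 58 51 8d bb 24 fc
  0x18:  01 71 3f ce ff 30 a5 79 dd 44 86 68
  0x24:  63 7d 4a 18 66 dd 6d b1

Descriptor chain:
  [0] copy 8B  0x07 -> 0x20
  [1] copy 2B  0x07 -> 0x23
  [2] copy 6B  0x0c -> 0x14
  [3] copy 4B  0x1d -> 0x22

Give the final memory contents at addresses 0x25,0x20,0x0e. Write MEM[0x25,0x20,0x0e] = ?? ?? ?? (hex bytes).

[0] 0x07->0x20 len=8 : 9d dc 4f 7f 2a 18 33 71
[1] 0x07->0x23 len=2 : 9d dc
[2] 0x0c->0x14 len=6 : 18 33 71 3b be 00
[3] 0x1d->0x22 len=4 : 30 a5 79 9d
query mem[0x25]=0x9d, mem[0x20]=0x9d, mem[0x0e]=0x71

MEM[0x25,0x20,0x0e] = 9d 9d 71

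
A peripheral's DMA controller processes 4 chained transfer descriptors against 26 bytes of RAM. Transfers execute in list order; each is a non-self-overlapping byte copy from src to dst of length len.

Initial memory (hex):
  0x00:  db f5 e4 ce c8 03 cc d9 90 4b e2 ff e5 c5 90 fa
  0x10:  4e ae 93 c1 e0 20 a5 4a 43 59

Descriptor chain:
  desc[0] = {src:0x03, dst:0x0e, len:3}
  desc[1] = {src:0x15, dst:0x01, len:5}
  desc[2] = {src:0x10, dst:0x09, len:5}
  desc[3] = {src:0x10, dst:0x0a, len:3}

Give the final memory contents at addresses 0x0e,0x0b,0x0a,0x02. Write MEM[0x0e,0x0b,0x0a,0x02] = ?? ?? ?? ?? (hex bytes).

  after D0: wrote 3B at 0x0e = cec803
  after D1: wrote 5B at 0x01 = 20a54a4359
  after D2: wrote 5B at 0x09 = 03ae93c1e0
  after D3: wrote 3B at 0x0a = 03ae93
query mem[0x0e]=0xce, mem[0x0b]=0xae, mem[0x0a]=0x03, mem[0x02]=0xa5

MEM[0x0e,0x0b,0x0a,0x02] = ce ae 03 a5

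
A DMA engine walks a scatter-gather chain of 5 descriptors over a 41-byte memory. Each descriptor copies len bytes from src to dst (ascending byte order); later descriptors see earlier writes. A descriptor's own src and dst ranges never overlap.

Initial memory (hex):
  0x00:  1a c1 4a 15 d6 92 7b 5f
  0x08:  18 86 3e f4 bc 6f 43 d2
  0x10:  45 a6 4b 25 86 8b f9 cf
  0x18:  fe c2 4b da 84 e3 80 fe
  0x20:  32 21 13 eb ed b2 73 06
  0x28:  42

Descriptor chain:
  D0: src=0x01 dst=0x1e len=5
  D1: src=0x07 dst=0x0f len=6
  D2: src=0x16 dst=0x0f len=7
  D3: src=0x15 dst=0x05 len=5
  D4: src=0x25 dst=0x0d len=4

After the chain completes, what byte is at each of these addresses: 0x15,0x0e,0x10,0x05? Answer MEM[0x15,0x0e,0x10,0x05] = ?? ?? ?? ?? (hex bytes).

#0 dst[0x1e+5] := {0xc1,0x4a,0x15,0xd6,0x92}
#1 dst[0x0f+6] := {0x5f,0x18,0x86,0x3e,0xf4,0xbc}
#2 dst[0x0f+7] := {0xf9,0xcf,0xfe,0xc2,0x4b,0xda,0x84}
#3 dst[0x05+5] := {0x84,0xf9,0xcf,0xfe,0xc2}
#4 dst[0x0d+4] := {0xb2,0x73,0x06,0x42}
query mem[0x15]=0x84, mem[0x0e]=0x73, mem[0x10]=0x42, mem[0x05]=0x84

MEM[0x15,0x0e,0x10,0x05] = 84 73 42 84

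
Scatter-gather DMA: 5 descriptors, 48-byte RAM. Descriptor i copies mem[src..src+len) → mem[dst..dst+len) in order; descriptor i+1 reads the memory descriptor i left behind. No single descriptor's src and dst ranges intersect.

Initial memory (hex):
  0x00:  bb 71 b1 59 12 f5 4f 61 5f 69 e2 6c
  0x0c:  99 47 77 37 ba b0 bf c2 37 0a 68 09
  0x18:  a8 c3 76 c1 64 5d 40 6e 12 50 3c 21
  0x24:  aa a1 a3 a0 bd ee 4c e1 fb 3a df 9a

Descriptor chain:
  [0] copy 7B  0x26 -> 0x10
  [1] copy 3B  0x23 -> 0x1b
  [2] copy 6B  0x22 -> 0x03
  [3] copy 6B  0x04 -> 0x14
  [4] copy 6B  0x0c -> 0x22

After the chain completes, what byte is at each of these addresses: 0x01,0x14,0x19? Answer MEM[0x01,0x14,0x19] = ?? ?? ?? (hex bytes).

MEM[0x01,0x14,0x19] = 71 21 69

#0 dst[0x10+7] := {0xa3,0xa0,0xbd,0xee,0x4c,0xe1,0xfb}
#1 dst[0x1b+3] := {0x21,0xaa,0xa1}
#2 dst[0x03+6] := {0x3c,0x21,0xaa,0xa1,0xa3,0xa0}
#3 dst[0x14+6] := {0x21,0xaa,0xa1,0xa3,0xa0,0x69}
#4 dst[0x22+6] := {0x99,0x47,0x77,0x37,0xa3,0xa0}
query mem[0x01]=0x71, mem[0x14]=0x21, mem[0x19]=0x69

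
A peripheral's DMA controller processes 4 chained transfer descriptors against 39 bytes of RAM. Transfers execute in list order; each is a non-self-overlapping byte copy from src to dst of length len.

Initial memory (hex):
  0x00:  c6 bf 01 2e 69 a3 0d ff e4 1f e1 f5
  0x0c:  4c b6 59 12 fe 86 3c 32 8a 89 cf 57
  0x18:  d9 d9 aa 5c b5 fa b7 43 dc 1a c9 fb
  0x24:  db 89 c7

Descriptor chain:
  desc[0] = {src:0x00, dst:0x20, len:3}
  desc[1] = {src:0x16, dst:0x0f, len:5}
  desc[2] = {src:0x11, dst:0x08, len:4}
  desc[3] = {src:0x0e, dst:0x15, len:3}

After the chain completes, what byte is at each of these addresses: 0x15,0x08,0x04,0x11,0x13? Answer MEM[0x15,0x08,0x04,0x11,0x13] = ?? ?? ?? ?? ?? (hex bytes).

#0 dst[0x20+3] := {0xc6,0xbf,0x01}
#1 dst[0x0f+5] := {0xcf,0x57,0xd9,0xd9,0xaa}
#2 dst[0x08+4] := {0xd9,0xd9,0xaa,0x8a}
#3 dst[0x15+3] := {0x59,0xcf,0x57}
query mem[0x15]=0x59, mem[0x08]=0xd9, mem[0x04]=0x69, mem[0x11]=0xd9, mem[0x13]=0xaa

MEM[0x15,0x08,0x04,0x11,0x13] = 59 d9 69 d9 aa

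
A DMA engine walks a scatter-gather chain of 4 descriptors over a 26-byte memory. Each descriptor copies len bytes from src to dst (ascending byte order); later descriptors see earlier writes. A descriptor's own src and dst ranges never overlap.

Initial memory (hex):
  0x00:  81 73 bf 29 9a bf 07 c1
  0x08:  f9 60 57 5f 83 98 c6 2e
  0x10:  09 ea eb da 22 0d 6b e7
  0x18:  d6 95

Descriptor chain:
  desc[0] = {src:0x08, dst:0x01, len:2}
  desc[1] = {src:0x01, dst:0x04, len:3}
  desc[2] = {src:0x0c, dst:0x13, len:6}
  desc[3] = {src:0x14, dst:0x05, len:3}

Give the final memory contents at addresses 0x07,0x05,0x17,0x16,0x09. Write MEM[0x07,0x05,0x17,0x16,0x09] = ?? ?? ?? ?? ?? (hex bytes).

MEM[0x07,0x05,0x17,0x16,0x09] = 2e 98 09 2e 60

#0 dst[0x01+2] := {0xf9,0x60}
#1 dst[0x04+3] := {0xf9,0x60,0x29}
#2 dst[0x13+6] := {0x83,0x98,0xc6,0x2e,0x09,0xea}
#3 dst[0x05+3] := {0x98,0xc6,0x2e}
query mem[0x07]=0x2e, mem[0x05]=0x98, mem[0x17]=0x09, mem[0x16]=0x2e, mem[0x09]=0x60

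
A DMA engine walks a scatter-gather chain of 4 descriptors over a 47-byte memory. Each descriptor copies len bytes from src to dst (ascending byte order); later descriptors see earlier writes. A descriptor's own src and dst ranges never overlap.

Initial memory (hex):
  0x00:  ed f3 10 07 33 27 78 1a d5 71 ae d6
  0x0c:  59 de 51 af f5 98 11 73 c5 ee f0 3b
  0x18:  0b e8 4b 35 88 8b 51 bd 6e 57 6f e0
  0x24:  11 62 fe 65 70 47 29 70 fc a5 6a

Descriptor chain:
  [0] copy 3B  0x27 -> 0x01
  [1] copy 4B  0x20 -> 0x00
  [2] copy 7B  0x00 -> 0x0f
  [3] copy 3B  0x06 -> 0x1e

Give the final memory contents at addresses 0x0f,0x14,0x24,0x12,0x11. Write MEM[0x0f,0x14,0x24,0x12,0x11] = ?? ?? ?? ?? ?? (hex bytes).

MEM[0x0f,0x14,0x24,0x12,0x11] = 6e 27 11 e0 6f

D0: mem[0x01..0x03] <- [65 70 47]
D1: mem[0x00..0x03] <- [6e 57 6f e0]
D2: mem[0x0f..0x15] <- [6e 57 6f e0 33 27 78]
D3: mem[0x1e..0x20] <- [78 1a d5]
query mem[0x0f]=0x6e, mem[0x14]=0x27, mem[0x24]=0x11, mem[0x12]=0xe0, mem[0x11]=0x6f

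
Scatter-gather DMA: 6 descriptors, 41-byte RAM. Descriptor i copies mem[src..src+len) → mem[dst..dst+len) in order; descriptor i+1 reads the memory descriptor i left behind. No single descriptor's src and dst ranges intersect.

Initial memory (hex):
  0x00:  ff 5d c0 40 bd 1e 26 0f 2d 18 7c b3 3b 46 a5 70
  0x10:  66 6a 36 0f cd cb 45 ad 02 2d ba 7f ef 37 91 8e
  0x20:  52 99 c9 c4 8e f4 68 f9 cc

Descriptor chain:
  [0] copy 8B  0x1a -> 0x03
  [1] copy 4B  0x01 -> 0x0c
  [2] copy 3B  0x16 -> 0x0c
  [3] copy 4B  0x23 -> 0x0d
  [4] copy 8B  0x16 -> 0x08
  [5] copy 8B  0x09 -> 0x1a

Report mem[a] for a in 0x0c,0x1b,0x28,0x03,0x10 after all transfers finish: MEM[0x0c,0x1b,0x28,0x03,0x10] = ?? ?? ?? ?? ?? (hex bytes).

[0] 0x1a->0x03 len=8 : ba 7f ef 37 91 8e 52 99
[1] 0x01->0x0c len=4 : 5d c0 ba 7f
[2] 0x16->0x0c len=3 : 45 ad 02
[3] 0x23->0x0d len=4 : c4 8e f4 68
[4] 0x16->0x08 len=8 : 45 ad 02 2d ba 7f ef 37
[5] 0x09->0x1a len=8 : ad 02 2d ba 7f ef 37 68
query mem[0x0c]=0xba, mem[0x1b]=0x02, mem[0x28]=0xcc, mem[0x03]=0xba, mem[0x10]=0x68

MEM[0x0c,0x1b,0x28,0x03,0x10] = ba 02 cc ba 68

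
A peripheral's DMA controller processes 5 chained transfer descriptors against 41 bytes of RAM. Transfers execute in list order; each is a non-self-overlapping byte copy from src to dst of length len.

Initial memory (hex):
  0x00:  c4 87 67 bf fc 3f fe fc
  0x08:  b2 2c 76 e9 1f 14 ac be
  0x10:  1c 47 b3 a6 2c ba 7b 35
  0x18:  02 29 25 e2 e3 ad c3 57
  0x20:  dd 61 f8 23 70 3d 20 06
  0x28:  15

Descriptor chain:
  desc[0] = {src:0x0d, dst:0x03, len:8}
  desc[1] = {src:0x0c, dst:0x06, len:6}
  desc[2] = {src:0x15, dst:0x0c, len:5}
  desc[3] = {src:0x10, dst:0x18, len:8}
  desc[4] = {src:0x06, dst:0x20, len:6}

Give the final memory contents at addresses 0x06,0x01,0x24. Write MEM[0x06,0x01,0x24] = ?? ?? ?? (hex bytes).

MEM[0x06,0x01,0x24] = 1f 87 1c

[0] 0x0d->0x03 len=8 : 14 ac be 1c 47 b3 a6 2c
[1] 0x0c->0x06 len=6 : 1f 14 ac be 1c 47
[2] 0x15->0x0c len=5 : ba 7b 35 02 29
[3] 0x10->0x18 len=8 : 29 47 b3 a6 2c ba 7b 35
[4] 0x06->0x20 len=6 : 1f 14 ac be 1c 47
query mem[0x06]=0x1f, mem[0x01]=0x87, mem[0x24]=0x1c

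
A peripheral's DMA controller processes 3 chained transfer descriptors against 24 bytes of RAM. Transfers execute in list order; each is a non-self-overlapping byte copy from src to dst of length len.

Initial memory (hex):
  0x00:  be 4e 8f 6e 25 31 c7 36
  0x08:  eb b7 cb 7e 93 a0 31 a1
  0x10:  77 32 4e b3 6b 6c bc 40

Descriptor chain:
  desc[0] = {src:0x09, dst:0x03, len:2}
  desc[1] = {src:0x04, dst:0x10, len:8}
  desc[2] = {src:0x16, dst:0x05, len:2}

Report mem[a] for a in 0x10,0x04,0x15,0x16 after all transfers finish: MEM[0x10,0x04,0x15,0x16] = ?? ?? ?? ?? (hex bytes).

  after D0: wrote 2B at 0x03 = b7cb
  after D1: wrote 8B at 0x10 = cb31c736ebb7cb7e
  after D2: wrote 2B at 0x05 = cb7e
query mem[0x10]=0xcb, mem[0x04]=0xcb, mem[0x15]=0xb7, mem[0x16]=0xcb

MEM[0x10,0x04,0x15,0x16] = cb cb b7 cb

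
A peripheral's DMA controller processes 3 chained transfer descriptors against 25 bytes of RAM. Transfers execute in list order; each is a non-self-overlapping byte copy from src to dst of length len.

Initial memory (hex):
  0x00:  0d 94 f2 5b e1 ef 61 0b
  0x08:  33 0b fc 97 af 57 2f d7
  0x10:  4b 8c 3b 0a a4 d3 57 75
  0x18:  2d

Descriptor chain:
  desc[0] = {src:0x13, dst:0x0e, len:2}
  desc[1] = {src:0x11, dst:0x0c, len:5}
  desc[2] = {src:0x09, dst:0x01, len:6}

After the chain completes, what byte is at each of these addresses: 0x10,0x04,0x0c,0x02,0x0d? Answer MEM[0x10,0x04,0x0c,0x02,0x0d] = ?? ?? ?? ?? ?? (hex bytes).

[0] 0x13->0x0e len=2 : 0a a4
[1] 0x11->0x0c len=5 : 8c 3b 0a a4 d3
[2] 0x09->0x01 len=6 : 0b fc 97 8c 3b 0a
query mem[0x10]=0xd3, mem[0x04]=0x8c, mem[0x0c]=0x8c, mem[0x02]=0xfc, mem[0x0d]=0x3b

MEM[0x10,0x04,0x0c,0x02,0x0d] = d3 8c 8c fc 3b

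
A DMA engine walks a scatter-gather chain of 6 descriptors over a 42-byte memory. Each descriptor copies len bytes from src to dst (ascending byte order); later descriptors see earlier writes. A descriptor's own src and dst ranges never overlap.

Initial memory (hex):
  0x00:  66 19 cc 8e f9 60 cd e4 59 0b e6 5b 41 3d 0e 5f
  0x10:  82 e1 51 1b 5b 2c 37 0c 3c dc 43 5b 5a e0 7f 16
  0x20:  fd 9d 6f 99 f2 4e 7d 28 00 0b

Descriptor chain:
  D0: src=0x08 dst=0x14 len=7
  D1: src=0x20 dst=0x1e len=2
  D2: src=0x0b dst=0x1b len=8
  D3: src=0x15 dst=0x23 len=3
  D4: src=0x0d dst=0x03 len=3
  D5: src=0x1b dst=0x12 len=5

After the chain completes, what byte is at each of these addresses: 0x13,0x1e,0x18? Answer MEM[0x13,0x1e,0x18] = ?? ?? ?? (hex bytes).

MEM[0x13,0x1e,0x18] = 41 0e 41

#0 dst[0x14+7] := {0x59,0x0b,0xe6,0x5b,0x41,0x3d,0x0e}
#1 dst[0x1e+2] := {0xfd,0x9d}
#2 dst[0x1b+8] := {0x5b,0x41,0x3d,0x0e,0x5f,0x82,0xe1,0x51}
#3 dst[0x23+3] := {0x0b,0xe6,0x5b}
#4 dst[0x03+3] := {0x3d,0x0e,0x5f}
#5 dst[0x12+5] := {0x5b,0x41,0x3d,0x0e,0x5f}
query mem[0x13]=0x41, mem[0x1e]=0x0e, mem[0x18]=0x41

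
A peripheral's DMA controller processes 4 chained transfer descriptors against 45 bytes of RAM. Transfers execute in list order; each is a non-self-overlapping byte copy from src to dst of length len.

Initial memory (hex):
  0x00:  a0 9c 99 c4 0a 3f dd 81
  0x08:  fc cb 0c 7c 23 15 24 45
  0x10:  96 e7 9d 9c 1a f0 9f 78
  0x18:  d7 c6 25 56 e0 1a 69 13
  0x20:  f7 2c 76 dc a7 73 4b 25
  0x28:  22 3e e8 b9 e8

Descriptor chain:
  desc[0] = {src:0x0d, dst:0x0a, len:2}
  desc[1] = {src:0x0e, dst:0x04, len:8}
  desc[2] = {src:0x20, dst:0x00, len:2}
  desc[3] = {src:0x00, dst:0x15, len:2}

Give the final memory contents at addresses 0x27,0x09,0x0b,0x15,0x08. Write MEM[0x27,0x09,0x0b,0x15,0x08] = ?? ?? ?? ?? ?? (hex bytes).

MEM[0x27,0x09,0x0b,0x15,0x08] = 25 9c f0 f7 9d

D0: mem[0x0a..0x0b] <- [15 24]
D1: mem[0x04..0x0b] <- [24 45 96 e7 9d 9c 1a f0]
D2: mem[0x00..0x01] <- [f7 2c]
D3: mem[0x15..0x16] <- [f7 2c]
query mem[0x27]=0x25, mem[0x09]=0x9c, mem[0x0b]=0xf0, mem[0x15]=0xf7, mem[0x08]=0x9d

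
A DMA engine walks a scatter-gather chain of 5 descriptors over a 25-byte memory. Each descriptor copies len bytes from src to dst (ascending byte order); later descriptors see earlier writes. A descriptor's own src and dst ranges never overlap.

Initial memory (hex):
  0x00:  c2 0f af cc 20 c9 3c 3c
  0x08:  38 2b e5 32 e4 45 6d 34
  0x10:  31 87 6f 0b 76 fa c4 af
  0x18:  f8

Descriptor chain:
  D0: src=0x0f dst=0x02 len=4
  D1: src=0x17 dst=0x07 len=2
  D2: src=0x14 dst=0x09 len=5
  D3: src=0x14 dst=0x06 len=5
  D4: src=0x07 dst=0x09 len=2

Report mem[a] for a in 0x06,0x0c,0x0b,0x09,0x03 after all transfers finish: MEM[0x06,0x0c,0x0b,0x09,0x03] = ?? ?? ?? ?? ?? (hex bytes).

D0: mem[0x02..0x05] <- [34 31 87 6f]
D1: mem[0x07..0x08] <- [af f8]
D2: mem[0x09..0x0d] <- [76 fa c4 af f8]
D3: mem[0x06..0x0a] <- [76 fa c4 af f8]
D4: mem[0x09..0x0a] <- [fa c4]
query mem[0x06]=0x76, mem[0x0c]=0xaf, mem[0x0b]=0xc4, mem[0x09]=0xfa, mem[0x03]=0x31

MEM[0x06,0x0c,0x0b,0x09,0x03] = 76 af c4 fa 31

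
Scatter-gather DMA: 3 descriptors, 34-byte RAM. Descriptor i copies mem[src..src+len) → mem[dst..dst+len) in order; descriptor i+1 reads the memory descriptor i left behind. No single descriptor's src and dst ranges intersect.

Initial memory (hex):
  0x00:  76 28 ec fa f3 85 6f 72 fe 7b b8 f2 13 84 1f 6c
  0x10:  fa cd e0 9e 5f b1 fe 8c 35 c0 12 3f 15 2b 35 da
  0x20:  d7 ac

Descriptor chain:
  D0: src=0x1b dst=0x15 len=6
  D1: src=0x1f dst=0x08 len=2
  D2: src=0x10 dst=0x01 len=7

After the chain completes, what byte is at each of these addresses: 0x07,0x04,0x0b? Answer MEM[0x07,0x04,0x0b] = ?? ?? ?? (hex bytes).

  after D0: wrote 6B at 0x15 = 3f152b35dad7
  after D1: wrote 2B at 0x08 = dad7
  after D2: wrote 7B at 0x01 = facde09e5f3f15
query mem[0x07]=0x15, mem[0x04]=0x9e, mem[0x0b]=0xf2

MEM[0x07,0x04,0x0b] = 15 9e f2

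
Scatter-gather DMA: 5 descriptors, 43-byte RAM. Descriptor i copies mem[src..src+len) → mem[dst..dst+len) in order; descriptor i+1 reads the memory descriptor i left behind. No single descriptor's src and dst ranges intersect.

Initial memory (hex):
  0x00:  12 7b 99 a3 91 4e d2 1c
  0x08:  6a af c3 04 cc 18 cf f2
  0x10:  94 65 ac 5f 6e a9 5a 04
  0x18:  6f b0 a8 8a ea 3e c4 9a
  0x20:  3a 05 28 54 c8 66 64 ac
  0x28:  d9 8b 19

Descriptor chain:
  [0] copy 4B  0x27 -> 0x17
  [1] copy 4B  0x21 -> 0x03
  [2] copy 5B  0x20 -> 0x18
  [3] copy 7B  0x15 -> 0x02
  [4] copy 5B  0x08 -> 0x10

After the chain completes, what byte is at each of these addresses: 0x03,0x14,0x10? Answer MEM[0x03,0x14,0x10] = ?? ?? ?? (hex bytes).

MEM[0x03,0x14,0x10] = 5a cc 54

#0 dst[0x17+4] := {0xac,0xd9,0x8b,0x19}
#1 dst[0x03+4] := {0x05,0x28,0x54,0xc8}
#2 dst[0x18+5] := {0x3a,0x05,0x28,0x54,0xc8}
#3 dst[0x02+7] := {0xa9,0x5a,0xac,0x3a,0x05,0x28,0x54}
#4 dst[0x10+5] := {0x54,0xaf,0xc3,0x04,0xcc}
query mem[0x03]=0x5a, mem[0x14]=0xcc, mem[0x10]=0x54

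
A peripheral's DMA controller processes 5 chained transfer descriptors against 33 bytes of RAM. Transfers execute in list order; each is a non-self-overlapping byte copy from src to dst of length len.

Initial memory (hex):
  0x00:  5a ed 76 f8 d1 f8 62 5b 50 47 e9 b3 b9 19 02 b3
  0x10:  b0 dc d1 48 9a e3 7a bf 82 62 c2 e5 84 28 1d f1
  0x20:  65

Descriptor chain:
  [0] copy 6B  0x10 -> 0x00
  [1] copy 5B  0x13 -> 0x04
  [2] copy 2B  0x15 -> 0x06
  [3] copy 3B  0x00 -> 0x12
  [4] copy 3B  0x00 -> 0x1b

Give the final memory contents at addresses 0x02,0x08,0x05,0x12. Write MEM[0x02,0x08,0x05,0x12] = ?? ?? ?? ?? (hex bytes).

MEM[0x02,0x08,0x05,0x12] = d1 bf 9a b0

D0: mem[0x00..0x05] <- [b0 dc d1 48 9a e3]
D1: mem[0x04..0x08] <- [48 9a e3 7a bf]
D2: mem[0x06..0x07] <- [e3 7a]
D3: mem[0x12..0x14] <- [b0 dc d1]
D4: mem[0x1b..0x1d] <- [b0 dc d1]
query mem[0x02]=0xd1, mem[0x08]=0xbf, mem[0x05]=0x9a, mem[0x12]=0xb0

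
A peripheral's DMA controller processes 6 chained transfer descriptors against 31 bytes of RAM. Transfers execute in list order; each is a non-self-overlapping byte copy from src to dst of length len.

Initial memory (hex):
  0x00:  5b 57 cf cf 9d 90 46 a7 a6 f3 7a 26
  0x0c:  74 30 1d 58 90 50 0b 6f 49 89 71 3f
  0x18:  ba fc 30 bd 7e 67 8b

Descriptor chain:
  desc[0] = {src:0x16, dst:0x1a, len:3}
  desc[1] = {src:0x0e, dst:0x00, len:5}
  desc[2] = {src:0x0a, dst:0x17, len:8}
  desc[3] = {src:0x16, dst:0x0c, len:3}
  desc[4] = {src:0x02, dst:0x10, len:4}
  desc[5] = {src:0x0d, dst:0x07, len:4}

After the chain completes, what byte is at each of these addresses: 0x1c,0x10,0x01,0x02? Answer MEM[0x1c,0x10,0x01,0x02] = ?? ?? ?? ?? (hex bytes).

#0 dst[0x1a+3] := {0x71,0x3f,0xba}
#1 dst[0x00+5] := {0x1d,0x58,0x90,0x50,0x0b}
#2 dst[0x17+8] := {0x7a,0x26,0x74,0x30,0x1d,0x58,0x90,0x50}
#3 dst[0x0c+3] := {0x71,0x7a,0x26}
#4 dst[0x10+4] := {0x90,0x50,0x0b,0x90}
#5 dst[0x07+4] := {0x7a,0x26,0x58,0x90}
query mem[0x1c]=0x58, mem[0x10]=0x90, mem[0x01]=0x58, mem[0x02]=0x90

MEM[0x1c,0x10,0x01,0x02] = 58 90 58 90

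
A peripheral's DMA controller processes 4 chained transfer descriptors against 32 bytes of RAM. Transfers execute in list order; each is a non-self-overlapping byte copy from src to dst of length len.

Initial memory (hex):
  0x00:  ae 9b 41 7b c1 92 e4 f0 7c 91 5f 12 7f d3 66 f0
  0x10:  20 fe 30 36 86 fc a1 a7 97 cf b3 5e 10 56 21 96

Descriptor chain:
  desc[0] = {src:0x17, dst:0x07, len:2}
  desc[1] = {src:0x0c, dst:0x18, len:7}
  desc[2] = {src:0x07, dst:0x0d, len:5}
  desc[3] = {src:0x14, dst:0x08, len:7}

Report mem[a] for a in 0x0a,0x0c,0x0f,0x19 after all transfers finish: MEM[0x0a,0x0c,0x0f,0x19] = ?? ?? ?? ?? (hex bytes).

#0 dst[0x07+2] := {0xa7,0x97}
#1 dst[0x18+7] := {0x7f,0xd3,0x66,0xf0,0x20,0xfe,0x30}
#2 dst[0x0d+5] := {0xa7,0x97,0x91,0x5f,0x12}
#3 dst[0x08+7] := {0x86,0xfc,0xa1,0xa7,0x7f,0xd3,0x66}
query mem[0x0a]=0xa1, mem[0x0c]=0x7f, mem[0x0f]=0x91, mem[0x19]=0xd3

MEM[0x0a,0x0c,0x0f,0x19] = a1 7f 91 d3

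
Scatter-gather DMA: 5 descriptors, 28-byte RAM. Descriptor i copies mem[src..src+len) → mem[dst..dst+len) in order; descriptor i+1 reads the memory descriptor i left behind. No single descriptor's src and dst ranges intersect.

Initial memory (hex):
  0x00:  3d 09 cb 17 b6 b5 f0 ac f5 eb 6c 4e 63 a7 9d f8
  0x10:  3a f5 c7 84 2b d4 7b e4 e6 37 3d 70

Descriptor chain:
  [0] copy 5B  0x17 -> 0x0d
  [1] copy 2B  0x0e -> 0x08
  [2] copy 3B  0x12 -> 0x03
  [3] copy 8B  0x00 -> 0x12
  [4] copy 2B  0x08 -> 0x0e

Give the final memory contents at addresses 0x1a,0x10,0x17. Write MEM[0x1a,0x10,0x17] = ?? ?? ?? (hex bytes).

#0 dst[0x0d+5] := {0xe4,0xe6,0x37,0x3d,0x70}
#1 dst[0x08+2] := {0xe6,0x37}
#2 dst[0x03+3] := {0xc7,0x84,0x2b}
#3 dst[0x12+8] := {0x3d,0x09,0xcb,0xc7,0x84,0x2b,0xf0,0xac}
#4 dst[0x0e+2] := {0xe6,0x37}
query mem[0x1a]=0x3d, mem[0x10]=0x3d, mem[0x17]=0x2b

MEM[0x1a,0x10,0x17] = 3d 3d 2b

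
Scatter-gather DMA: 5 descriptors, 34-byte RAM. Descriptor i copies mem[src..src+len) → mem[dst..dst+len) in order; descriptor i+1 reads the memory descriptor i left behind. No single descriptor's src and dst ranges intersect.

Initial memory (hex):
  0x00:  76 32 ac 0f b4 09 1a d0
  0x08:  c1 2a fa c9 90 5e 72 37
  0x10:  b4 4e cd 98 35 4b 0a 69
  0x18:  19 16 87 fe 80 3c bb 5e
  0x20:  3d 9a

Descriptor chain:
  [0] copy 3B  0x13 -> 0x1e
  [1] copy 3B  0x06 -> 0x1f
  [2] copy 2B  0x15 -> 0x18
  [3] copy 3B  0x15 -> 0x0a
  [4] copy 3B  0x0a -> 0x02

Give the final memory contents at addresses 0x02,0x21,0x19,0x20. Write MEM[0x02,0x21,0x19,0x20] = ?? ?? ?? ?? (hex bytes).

MEM[0x02,0x21,0x19,0x20] = 4b c1 0a d0

D0: mem[0x1e..0x20] <- [98 35 4b]
D1: mem[0x1f..0x21] <- [1a d0 c1]
D2: mem[0x18..0x19] <- [4b 0a]
D3: mem[0x0a..0x0c] <- [4b 0a 69]
D4: mem[0x02..0x04] <- [4b 0a 69]
query mem[0x02]=0x4b, mem[0x21]=0xc1, mem[0x19]=0x0a, mem[0x20]=0xd0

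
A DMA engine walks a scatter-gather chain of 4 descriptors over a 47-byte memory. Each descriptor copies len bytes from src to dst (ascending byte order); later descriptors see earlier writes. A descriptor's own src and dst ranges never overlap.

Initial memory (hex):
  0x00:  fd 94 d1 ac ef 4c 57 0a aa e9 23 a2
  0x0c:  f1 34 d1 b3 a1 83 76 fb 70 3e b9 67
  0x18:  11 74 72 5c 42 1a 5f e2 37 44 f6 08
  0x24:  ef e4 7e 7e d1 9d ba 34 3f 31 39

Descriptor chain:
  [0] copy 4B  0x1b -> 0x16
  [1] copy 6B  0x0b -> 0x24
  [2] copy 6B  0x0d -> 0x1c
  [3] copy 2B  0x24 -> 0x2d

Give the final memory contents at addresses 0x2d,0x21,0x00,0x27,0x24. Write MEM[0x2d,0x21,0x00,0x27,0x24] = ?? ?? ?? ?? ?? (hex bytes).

[0] 0x1b->0x16 len=4 : 5c 42 1a 5f
[1] 0x0b->0x24 len=6 : a2 f1 34 d1 b3 a1
[2] 0x0d->0x1c len=6 : 34 d1 b3 a1 83 76
[3] 0x24->0x2d len=2 : a2 f1
query mem[0x2d]=0xa2, mem[0x21]=0x76, mem[0x00]=0xfd, mem[0x27]=0xd1, mem[0x24]=0xa2

MEM[0x2d,0x21,0x00,0x27,0x24] = a2 76 fd d1 a2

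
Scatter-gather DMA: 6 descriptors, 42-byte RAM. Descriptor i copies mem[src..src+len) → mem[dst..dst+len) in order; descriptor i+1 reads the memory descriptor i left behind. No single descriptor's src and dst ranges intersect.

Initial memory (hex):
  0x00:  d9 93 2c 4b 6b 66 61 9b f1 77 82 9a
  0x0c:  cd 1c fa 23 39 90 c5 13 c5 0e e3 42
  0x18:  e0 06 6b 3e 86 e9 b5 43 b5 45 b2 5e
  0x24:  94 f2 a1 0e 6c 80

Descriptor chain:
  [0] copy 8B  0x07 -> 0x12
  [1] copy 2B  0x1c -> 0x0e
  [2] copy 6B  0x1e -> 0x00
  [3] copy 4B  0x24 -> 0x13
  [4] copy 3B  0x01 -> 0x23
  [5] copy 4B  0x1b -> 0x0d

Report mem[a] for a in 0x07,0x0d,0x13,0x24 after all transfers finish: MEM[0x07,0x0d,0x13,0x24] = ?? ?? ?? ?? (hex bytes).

MEM[0x07,0x0d,0x13,0x24] = 9b 3e 94 b5

D0: mem[0x12..0x19] <- [9b f1 77 82 9a cd 1c fa]
D1: mem[0x0e..0x0f] <- [86 e9]
D2: mem[0x00..0x05] <- [b5 43 b5 45 b2 5e]
D3: mem[0x13..0x16] <- [94 f2 a1 0e]
D4: mem[0x23..0x25] <- [43 b5 45]
D5: mem[0x0d..0x10] <- [3e 86 e9 b5]
query mem[0x07]=0x9b, mem[0x0d]=0x3e, mem[0x13]=0x94, mem[0x24]=0xb5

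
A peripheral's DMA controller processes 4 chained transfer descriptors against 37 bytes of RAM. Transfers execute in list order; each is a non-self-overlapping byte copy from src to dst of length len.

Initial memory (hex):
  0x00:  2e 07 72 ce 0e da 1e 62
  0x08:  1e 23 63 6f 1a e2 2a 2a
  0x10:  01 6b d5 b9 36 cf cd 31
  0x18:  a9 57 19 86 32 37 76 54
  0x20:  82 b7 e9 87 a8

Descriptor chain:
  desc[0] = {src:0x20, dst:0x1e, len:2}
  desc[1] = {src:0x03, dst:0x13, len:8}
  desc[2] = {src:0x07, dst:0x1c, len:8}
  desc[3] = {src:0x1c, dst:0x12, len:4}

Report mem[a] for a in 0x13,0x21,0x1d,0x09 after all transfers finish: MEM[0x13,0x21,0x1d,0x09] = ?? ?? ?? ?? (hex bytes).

  after D0: wrote 2B at 0x1e = 82b7
  after D1: wrote 8B at 0x13 = ce0eda1e621e2363
  after D2: wrote 8B at 0x1c = 621e23636f1ae22a
  after D3: wrote 4B at 0x12 = 621e2363
query mem[0x13]=0x1e, mem[0x21]=0x1a, mem[0x1d]=0x1e, mem[0x09]=0x23

MEM[0x13,0x21,0x1d,0x09] = 1e 1a 1e 23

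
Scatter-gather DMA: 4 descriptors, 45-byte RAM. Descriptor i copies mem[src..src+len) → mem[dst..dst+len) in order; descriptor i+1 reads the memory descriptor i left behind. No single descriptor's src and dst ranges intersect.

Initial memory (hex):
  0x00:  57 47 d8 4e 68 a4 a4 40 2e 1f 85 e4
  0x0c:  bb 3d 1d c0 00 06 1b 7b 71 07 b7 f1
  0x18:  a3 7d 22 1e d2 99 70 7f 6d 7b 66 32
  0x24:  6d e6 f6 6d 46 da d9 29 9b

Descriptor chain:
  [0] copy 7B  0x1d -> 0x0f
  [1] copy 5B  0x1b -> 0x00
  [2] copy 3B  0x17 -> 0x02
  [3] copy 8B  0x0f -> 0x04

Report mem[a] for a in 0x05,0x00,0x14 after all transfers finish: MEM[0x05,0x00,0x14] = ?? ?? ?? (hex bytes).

MEM[0x05,0x00,0x14] = 70 1e 66

  after D0: wrote 7B at 0x0f = 99707f6d7b6632
  after D1: wrote 5B at 0x00 = 1ed299707f
  after D2: wrote 3B at 0x02 = f1a37d
  after D3: wrote 8B at 0x04 = 99707f6d7b6632b7
query mem[0x05]=0x70, mem[0x00]=0x1e, mem[0x14]=0x66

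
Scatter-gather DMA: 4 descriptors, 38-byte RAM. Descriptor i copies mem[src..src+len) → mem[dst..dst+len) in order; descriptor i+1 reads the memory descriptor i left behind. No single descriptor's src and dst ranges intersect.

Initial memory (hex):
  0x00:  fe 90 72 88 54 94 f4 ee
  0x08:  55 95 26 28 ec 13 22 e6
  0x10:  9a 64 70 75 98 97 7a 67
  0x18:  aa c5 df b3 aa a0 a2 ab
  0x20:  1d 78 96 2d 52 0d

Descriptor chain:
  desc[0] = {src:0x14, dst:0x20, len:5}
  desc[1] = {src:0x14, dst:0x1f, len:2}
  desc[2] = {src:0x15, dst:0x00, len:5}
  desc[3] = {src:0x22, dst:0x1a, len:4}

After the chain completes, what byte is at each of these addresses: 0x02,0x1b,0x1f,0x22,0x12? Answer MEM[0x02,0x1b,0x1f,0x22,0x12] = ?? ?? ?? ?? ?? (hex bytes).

  after D0: wrote 5B at 0x20 = 98977a67aa
  after D1: wrote 2B at 0x1f = 9897
  after D2: wrote 5B at 0x00 = 977a67aac5
  after D3: wrote 4B at 0x1a = 7a67aa0d
query mem[0x02]=0x67, mem[0x1b]=0x67, mem[0x1f]=0x98, mem[0x22]=0x7a, mem[0x12]=0x70

MEM[0x02,0x1b,0x1f,0x22,0x12] = 67 67 98 7a 70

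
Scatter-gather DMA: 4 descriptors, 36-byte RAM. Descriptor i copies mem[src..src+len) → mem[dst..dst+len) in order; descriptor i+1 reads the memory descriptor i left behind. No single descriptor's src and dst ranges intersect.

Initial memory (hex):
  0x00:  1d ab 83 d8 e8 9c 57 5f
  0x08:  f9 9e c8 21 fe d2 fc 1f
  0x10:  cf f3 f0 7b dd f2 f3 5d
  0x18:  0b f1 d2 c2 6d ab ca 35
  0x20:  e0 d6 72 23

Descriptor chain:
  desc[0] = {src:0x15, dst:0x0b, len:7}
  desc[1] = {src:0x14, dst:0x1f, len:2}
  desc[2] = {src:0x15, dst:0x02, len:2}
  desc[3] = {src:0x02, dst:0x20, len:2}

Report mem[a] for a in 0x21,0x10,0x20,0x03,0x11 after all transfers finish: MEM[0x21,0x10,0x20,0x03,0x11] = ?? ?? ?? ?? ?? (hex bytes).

MEM[0x21,0x10,0x20,0x03,0x11] = f3 d2 f2 f3 c2

  after D0: wrote 7B at 0x0b = f2f35d0bf1d2c2
  after D1: wrote 2B at 0x1f = ddf2
  after D2: wrote 2B at 0x02 = f2f3
  after D3: wrote 2B at 0x20 = f2f3
query mem[0x21]=0xf3, mem[0x10]=0xd2, mem[0x20]=0xf2, mem[0x03]=0xf3, mem[0x11]=0xc2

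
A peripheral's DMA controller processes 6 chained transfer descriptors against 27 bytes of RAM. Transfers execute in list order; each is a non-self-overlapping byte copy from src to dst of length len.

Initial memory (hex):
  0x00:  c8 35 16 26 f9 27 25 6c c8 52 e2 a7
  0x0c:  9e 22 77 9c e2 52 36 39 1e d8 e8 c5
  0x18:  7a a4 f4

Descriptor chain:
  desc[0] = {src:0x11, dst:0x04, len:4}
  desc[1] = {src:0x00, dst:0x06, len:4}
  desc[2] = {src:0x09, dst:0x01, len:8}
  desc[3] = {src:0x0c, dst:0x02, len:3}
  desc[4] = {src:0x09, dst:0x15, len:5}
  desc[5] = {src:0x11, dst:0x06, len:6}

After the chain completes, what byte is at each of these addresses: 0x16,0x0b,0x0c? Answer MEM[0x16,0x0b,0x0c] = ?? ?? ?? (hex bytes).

MEM[0x16,0x0b,0x0c] = e2 e2 9e

D0: mem[0x04..0x07] <- [52 36 39 1e]
D1: mem[0x06..0x09] <- [c8 35 16 26]
D2: mem[0x01..0x08] <- [26 e2 a7 9e 22 77 9c e2]
D3: mem[0x02..0x04] <- [9e 22 77]
D4: mem[0x15..0x19] <- [26 e2 a7 9e 22]
D5: mem[0x06..0x0b] <- [52 36 39 1e 26 e2]
query mem[0x16]=0xe2, mem[0x0b]=0xe2, mem[0x0c]=0x9e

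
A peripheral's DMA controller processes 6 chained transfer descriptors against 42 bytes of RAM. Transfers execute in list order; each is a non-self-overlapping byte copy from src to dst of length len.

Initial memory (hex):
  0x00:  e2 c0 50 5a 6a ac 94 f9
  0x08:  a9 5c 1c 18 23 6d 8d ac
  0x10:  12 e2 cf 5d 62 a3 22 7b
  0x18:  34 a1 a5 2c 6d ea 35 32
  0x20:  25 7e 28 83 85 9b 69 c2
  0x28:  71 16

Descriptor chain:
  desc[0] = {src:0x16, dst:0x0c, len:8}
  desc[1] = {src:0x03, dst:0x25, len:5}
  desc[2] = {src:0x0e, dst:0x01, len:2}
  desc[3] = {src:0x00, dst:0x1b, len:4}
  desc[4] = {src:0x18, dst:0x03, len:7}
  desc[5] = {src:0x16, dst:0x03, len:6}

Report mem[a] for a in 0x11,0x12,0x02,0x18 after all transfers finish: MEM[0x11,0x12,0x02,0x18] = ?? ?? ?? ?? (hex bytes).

[0] 0x16->0x0c len=8 : 22 7b 34 a1 a5 2c 6d ea
[1] 0x03->0x25 len=5 : 5a 6a ac 94 f9
[2] 0x0e->0x01 len=2 : 34 a1
[3] 0x00->0x1b len=4 : e2 34 a1 5a
[4] 0x18->0x03 len=7 : 34 a1 a5 e2 34 a1 5a
[5] 0x16->0x03 len=6 : 22 7b 34 a1 a5 e2
query mem[0x11]=0x2c, mem[0x12]=0x6d, mem[0x02]=0xa1, mem[0x18]=0x34

MEM[0x11,0x12,0x02,0x18] = 2c 6d a1 34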